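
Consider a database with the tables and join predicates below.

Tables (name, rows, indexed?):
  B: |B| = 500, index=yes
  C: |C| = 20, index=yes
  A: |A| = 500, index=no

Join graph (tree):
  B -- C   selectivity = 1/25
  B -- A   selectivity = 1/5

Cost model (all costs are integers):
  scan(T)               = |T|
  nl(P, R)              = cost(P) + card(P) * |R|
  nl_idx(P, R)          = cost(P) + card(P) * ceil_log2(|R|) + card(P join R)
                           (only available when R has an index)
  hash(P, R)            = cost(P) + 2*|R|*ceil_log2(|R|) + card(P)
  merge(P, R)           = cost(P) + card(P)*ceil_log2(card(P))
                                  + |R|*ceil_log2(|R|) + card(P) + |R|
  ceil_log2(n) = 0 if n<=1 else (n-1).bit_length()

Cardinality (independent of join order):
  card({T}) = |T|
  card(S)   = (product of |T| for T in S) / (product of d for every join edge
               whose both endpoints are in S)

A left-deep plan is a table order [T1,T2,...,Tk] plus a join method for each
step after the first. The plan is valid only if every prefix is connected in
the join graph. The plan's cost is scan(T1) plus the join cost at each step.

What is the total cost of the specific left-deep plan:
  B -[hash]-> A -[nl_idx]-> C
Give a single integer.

step 1: scan B: cost=500, card=500
step 2: join A via hash
    card(P join A) = 500*500/(5) = 50000
    cost = 500 + 2*500*9 + 500 = 10000
step 3: join C via nl_idx
    card(P join C) = 50000*20/(25) = 40000
    cost = 10000 + 50000*5 + 40000 = 300000

300000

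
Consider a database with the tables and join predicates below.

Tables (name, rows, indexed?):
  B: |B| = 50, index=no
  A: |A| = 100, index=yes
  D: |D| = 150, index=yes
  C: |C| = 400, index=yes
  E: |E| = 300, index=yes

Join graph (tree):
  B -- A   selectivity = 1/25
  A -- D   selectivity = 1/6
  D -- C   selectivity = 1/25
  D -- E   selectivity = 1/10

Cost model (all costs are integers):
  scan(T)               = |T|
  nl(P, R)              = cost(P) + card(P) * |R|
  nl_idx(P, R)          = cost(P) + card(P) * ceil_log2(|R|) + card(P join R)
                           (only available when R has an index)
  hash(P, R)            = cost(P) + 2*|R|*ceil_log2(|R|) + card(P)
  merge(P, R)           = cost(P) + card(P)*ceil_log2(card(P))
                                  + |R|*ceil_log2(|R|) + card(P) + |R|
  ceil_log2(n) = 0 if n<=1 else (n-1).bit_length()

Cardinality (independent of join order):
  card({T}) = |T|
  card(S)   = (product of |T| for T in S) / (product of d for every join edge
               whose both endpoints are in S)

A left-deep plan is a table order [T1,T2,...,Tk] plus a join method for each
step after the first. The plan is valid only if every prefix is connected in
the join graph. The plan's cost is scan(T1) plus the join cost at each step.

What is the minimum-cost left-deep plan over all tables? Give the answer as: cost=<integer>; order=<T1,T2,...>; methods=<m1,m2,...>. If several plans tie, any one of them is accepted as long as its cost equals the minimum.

cost=100800; order=B,A,D,C,E; methods=nl_idx,hash,hash,hash

Selinger DP (subsets sized 1..n):
  {B}: scan cost=50, card=50
  {A}: scan cost=100, card=100
  {D}: scan cost=150, card=150
  {C}: scan cost=400, card=400
  {E}: scan cost=300, card=300
  {AB}: card=200; try (A,nl_idx)→600, (B,hash)→800, (A,merge)→1200, (B,merge)→1250, (A,hash)→1500, (A,nl)→5050 …(+1); best=600 via (A,nl_idx)
  {AD}: card=2500; try (A,hash)→1700, (D,merge)→2250, (A,merge)→2300, (D,hash)→2600, (D,nl_idx)→3400, (A,nl_idx)→3700 …(+2); best=1700 via (A,hash)
  {CD}: card=2400; try (D,hash)→3200, (C,nl_idx)→3900, (C,merge)→5500, (D,merge)→5750, (D,nl_idx)→6000, (C,hash)→7500 …(+2); best=3200 via (D,hash)
  {DE}: card=4500; try (D,hash)→3000, (E,merge)→4500, (D,merge)→4650, (E,hash)→5700, (E,nl_idx)→6000, (D,nl_idx)→7200 …(+2); best=3000 via (D,hash)
  {ABD}: card=5000; try (D,hash)→3200, (D,merge)→3750, (B,hash)→4800, (D,nl_idx)→7200, (D,nl)→30600, (B,merge)→34550 …(+1); best=3200 via (D,hash)
  {ACD}: card=40000; try (A,hash)→7000, (C,hash)→11400, (A,merge)→35200, (C,merge)→38200, (A,nl_idx)→60000, (C,nl_idx)→64200 …(+2); best=7000 via (A,hash)
  {ADE}: card=75000; try (A,hash)→8900, (E,hash)→9600, (E,merge)→37200, (A,merge)→66800, (E,nl_idx)→99200, (A,nl_idx)→109500 …(+2); best=8900 via (A,hash)
  {CDE}: card=72000; try (E,hash)→11000, (C,hash)→14700, (E,merge)→37400, (C,merge)→70000, (E,nl_idx)→96800, (C,nl_idx)→115500 …(+2); best=11000 via (E,hash)
  {ABCD}: card=80000; try (C,hash)→15400, (B,hash)→47600, (C,merge)→77200, (C,nl_idx)→128200, (B,merge)→687350, (C,nl)→2003200 …(+1); best=15400 via (C,hash)
  {ABDE}: card=150000; try (E,hash)→13600, (E,merge)→76200, (B,hash)→84500, (E,nl_idx)→198200, (B,merge)→1359250, (E,nl)→1503200 …(+1); best=13600 via (E,hash)
  {ACDE}: card=1200000; try (E,hash)→52400, (A,hash)→84400, (C,hash)→91100, (E,merge)→690000, (A,merge)→1307800, (C,merge)→1362900 …(+6); best=52400 via (E,hash)
  {ABCDE}: card=2400000; try (E,hash)→100800, (C,hash)→170800, (B,hash)→1253000, (E,merge)→1458400, (C,merge)→2867600, (E,nl_idx)→3135400 …(+5); best=100800 via (E,hash)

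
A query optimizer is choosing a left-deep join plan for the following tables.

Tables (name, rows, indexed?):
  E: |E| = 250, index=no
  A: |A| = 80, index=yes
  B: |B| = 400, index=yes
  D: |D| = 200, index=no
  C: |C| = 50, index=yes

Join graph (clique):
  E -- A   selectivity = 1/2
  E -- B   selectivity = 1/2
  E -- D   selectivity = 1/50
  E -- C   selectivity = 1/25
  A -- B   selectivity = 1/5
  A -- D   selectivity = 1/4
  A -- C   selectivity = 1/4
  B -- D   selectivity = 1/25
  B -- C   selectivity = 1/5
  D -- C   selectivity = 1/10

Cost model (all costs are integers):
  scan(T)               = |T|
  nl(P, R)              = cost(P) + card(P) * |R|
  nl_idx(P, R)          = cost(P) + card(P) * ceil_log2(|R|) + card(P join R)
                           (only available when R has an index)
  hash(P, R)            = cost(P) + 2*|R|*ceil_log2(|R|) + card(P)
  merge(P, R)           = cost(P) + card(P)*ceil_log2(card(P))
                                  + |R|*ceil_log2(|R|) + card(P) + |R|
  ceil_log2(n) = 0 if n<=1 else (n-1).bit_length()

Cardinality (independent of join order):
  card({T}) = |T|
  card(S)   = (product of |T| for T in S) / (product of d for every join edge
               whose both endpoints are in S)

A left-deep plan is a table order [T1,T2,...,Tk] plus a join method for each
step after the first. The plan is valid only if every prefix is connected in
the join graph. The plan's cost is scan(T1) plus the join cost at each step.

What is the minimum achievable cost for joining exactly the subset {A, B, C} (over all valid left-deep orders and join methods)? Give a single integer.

6520

Selinger DP over subsets of {A,B,C}:
  {A}: scan cost=80, card=80
  {B}: scan cost=400, card=400
  {C}: scan cost=50, card=50
  {AB}: card=6400; try (A,hash)→1920, (B,merge)→4720, (A,merge)→5040, (B,nl_idx)→7200, (B,hash)→7360, (A,nl_idx)→9600 …(+2); best=1920 via (A,hash)
  {AC}: card=1000; try (C,hash)→760, (A,merge)→1040, (C,merge)→1070, (A,hash)→1220, (A,nl_idx)→1400, (C,nl_idx)→1560 …(+2); best=760 via (C,hash)
  {BC}: card=4000; try (C,hash)→1400, (B,merge)→4400, (B,nl_idx)→4500, (C,merge)→4750, (C,nl_idx)→6800, (B,hash)→7300 …(+2); best=1400 via (C,hash)
  {ABC}: card=16000; try (A,hash)→6520, (C,hash)→8920, (B,hash)→8960, (B,merge)→15760, (B,nl_idx)→25760, (A,nl_idx)→45400 …(+6); best=6520 via (A,hash)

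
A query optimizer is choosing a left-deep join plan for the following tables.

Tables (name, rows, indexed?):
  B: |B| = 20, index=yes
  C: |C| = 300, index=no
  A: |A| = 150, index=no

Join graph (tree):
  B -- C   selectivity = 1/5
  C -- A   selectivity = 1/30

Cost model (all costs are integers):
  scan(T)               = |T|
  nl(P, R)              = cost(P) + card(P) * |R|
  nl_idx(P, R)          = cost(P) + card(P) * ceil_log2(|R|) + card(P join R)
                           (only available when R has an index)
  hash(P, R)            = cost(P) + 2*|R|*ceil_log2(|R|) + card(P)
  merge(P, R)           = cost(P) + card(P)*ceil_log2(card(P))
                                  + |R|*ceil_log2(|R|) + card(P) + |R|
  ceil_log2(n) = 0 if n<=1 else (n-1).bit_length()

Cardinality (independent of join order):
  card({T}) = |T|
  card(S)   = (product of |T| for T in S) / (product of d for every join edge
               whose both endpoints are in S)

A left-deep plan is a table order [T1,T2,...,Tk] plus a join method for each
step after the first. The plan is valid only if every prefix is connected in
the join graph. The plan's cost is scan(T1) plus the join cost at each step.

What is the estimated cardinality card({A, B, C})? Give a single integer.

6000

Tables in S: A(150), B(20), C(300)
Edges inside S: B-C(d=5), C-A(d=30)
numerator = 150 * 20 * 300 = 900000
denominator = 5 * 30 = 150
card(S) = 900000 / 150 = 6000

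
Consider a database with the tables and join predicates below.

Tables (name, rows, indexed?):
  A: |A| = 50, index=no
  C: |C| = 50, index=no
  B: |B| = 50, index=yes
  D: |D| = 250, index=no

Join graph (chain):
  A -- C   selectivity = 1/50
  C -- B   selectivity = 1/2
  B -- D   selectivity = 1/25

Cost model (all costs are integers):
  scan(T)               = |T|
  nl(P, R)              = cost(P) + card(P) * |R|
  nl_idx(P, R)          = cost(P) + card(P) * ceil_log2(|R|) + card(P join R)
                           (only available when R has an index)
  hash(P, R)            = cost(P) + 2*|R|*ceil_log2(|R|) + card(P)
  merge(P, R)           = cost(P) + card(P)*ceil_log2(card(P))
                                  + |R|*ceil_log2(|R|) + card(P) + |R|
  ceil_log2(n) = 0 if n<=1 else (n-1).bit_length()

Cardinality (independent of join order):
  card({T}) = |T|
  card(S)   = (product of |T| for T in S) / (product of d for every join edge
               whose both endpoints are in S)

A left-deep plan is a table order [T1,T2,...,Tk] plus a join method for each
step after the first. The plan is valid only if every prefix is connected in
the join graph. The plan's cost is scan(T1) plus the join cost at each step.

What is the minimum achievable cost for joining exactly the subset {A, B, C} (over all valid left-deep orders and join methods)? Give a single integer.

Selinger DP over subsets of {A,B,C}:
  {A}: scan cost=50, card=50
  {C}: scan cost=50, card=50
  {B}: scan cost=50, card=50
  {AC}: card=50; try (C,hash)→700, (A,hash)→700, (C,merge)→750, (A,merge)→750, (C,nl)→2550, (A,nl)→2550; best=700 via (C,hash)
  {BC}: card=1250; try (C,hash)→700, (B,hash)→700, (C,merge)→750, (B,merge)→750, (B,nl_idx)→1600, (C,nl)→2550 …(+1); best=700 via (C,hash)
  {ABC}: card=1250; try (B,hash)→1350, (B,merge)→1400, (B,nl_idx)→2250, (A,hash)→2550, (B,nl)→3200, (A,merge)→16050 …(+1); best=1350 via (B,hash)

1350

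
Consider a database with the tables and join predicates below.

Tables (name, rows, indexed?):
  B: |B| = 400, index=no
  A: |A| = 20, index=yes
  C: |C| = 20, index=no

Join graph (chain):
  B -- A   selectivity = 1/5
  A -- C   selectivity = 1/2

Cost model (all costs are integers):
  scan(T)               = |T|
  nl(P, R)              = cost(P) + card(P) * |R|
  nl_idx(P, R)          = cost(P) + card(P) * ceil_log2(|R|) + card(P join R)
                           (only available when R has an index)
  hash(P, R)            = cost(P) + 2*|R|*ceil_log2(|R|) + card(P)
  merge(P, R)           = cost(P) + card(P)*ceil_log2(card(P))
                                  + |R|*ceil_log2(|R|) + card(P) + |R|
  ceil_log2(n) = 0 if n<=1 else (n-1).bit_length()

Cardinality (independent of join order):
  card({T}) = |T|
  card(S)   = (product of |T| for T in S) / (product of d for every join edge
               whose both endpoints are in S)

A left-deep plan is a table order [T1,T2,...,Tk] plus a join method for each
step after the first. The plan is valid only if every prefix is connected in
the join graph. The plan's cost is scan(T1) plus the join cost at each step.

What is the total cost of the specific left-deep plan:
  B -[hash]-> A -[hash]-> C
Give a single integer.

step 1: scan B: cost=400, card=400
step 2: join A via hash
    card(P join A) = 400*20/(5) = 1600
    cost = 400 + 2*20*5 + 400 = 1000
step 3: join C via hash
    card(P join C) = 1600*20/(2) = 16000
    cost = 1000 + 2*20*5 + 1600 = 2800

2800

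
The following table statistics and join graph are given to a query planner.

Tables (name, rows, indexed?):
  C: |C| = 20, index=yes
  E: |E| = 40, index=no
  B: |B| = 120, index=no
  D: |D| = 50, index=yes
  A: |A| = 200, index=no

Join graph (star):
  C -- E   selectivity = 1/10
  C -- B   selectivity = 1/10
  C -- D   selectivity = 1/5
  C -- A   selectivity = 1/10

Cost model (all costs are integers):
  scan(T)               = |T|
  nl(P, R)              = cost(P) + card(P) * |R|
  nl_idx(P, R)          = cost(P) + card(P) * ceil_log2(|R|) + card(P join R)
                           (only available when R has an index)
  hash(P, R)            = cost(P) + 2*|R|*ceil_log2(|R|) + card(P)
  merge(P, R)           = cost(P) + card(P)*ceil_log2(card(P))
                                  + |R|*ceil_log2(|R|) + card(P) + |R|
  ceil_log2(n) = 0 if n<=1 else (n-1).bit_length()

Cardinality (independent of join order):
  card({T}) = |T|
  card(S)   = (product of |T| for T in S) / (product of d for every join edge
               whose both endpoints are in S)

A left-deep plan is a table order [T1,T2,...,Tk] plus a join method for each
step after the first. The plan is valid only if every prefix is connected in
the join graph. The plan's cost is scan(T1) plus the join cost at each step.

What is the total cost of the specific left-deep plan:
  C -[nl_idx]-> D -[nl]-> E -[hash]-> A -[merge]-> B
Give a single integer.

253300

step 1: scan C: cost=20, card=20
step 2: join D via nl_idx
    card(P join D) = 20*50/(5) = 200
    cost = 20 + 20*6 + 200 = 340
step 3: join E via nl
    card(P join E) = 200*40/(10) = 800
    cost = 340 + 200*40 = 8340
step 4: join A via hash
    card(P join A) = 800*200/(10) = 16000
    cost = 8340 + 2*200*8 + 800 = 12340
step 5: join B via merge
    card(P join B) = 16000*120/(10) = 192000
    cost = 12340 + 16000*14 + 120*7 + 16000 + 120 = 253300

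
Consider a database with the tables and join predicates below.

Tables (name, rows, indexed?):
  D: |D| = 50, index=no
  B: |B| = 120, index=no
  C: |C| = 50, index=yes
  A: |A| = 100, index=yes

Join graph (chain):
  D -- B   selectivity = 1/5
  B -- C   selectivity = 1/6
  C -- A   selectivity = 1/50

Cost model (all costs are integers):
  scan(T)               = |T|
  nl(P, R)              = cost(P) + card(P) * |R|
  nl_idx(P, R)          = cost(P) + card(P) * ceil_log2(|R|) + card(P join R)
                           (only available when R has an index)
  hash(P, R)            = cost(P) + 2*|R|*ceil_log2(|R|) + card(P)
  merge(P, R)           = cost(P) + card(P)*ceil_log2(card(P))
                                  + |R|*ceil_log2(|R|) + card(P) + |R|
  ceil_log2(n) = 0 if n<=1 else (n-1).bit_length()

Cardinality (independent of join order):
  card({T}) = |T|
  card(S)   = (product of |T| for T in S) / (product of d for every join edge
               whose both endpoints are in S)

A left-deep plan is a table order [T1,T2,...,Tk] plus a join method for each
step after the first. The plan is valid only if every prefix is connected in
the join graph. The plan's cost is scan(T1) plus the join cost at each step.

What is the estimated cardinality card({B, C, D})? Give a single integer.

10000

Tables in S: B(120), C(50), D(50)
Edges inside S: D-B(d=5), B-C(d=6)
numerator = 120 * 50 * 50 = 300000
denominator = 5 * 6 = 30
card(S) = 300000 / 30 = 10000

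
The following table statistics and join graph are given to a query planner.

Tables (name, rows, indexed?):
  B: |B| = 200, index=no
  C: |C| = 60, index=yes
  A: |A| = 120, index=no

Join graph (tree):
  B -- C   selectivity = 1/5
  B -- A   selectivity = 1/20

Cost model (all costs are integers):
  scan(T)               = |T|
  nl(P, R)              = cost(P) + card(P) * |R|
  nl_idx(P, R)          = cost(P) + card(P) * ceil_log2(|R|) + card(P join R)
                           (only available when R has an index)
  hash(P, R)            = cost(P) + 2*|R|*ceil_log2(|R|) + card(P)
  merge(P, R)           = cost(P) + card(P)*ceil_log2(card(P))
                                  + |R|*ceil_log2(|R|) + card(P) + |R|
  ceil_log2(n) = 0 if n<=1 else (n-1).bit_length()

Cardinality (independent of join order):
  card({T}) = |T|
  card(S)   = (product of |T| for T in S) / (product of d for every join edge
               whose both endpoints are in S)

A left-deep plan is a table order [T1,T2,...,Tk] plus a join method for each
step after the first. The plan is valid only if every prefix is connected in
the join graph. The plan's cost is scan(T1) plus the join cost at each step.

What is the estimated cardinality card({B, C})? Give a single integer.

2400

Tables in S: B(200), C(60)
Edges inside S: B-C(d=5)
numerator = 200 * 60 = 12000
denominator = 5 = 5
card(S) = 12000 / 5 = 2400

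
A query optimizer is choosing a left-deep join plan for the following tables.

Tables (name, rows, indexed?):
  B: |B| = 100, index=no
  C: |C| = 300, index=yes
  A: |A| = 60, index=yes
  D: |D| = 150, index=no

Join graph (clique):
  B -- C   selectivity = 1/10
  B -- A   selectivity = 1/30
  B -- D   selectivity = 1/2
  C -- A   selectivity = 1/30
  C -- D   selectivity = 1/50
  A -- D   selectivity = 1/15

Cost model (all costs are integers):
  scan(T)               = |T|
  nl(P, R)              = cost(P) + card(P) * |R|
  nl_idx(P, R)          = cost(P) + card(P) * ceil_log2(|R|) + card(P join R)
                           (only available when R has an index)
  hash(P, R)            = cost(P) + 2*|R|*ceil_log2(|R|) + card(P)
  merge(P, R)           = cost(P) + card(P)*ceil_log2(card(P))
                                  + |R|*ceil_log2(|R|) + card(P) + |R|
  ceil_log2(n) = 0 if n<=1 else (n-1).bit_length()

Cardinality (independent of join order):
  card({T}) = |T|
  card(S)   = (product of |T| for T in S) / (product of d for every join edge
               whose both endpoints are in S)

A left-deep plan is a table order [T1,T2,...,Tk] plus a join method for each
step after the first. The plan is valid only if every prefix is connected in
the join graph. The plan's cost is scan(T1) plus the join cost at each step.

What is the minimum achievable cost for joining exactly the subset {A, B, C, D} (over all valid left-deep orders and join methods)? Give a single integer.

5500

Selinger DP over subsets of {A,B,C,D}:
  {B}: scan cost=100, card=100
  {C}: scan cost=300, card=300
  {A}: scan cost=60, card=60
  {D}: scan cost=150, card=150
  {BC}: card=3000; try (B,hash)→2000, (C,merge)→3900, (C,nl_idx)→4000, (B,merge)→4100, (C,hash)→5600, (C,nl)→30100 …(+1); best=2000 via (B,hash)
  {AB}: card=200; try (A,nl_idx)→900, (A,hash)→920, (B,merge)→1280, (A,merge)→1320, (B,hash)→1520, (B,nl)→6060 …(+1); best=900 via (A,nl_idx)
  {BD}: card=7500; try (B,hash)→1700, (D,merge)→2250, (B,merge)→2300, (D,hash)→2600, (D,nl)→15100, (B,nl)→15150; best=1700 via (B,hash)
  {AC}: card=600; try (C,nl_idx)→1200, (A,hash)→1320, (A,nl_idx)→2700, (C,merge)→3480, (A,merge)→3720, (C,hash)→5520 …(+2); best=1200 via (C,nl_idx)
  {CD}: card=900; try (C,nl_idx)→2400, (D,hash)→3000, (C,merge)→4500, (D,merge)→4650, (C,hash)→5700, (C,nl)→45150 …(+1); best=2400 via (C,nl_idx)
  {AD}: card=600; try (A,hash)→1020, (A,nl_idx)→1650, (D,merge)→1830, (A,merge)→1920, (D,hash)→2520, (D,nl)→9060 …(+1); best=1020 via (A,hash)
  {ABC}: card=200; try (C,nl_idx)→2900, (B,hash)→3200, (C,merge)→5700, (A,hash)→5720, (C,hash)→6500, (B,merge)→8600 …(+5); best=2900 via (C,nl_idx)
  {BCD}: card=4500; try (B,hash)→4700, (D,hash)→7400, (B,merge)→13100, (C,hash)→14600, (D,merge)→42350, (C,nl_idx)→73700 …(+4); best=4700 via (B,hash)
  {ABD}: card=1000; try (B,hash)→3020, (D,hash)→3500, (D,merge)→4050, (B,merge)→8420, (A,hash)→9920, (D,nl)→30900 …(+4); best=3020 via (B,hash)
  {ACD}: card=120; try (A,hash)→4020, (D,hash)→4200, (C,nl_idx)→6540, (C,hash)→7020, (A,nl_idx)→7920, (D,merge)→9150 …(+5); best=4020 via (A,hash)
  {ABCD}: card=20; try (D,hash)→5500, (B,hash)→5540, (B,merge)→5780, (D,merge)→6050, (C,hash)→9420, (A,hash)→9920 …(+8); best=5500 via (D,hash)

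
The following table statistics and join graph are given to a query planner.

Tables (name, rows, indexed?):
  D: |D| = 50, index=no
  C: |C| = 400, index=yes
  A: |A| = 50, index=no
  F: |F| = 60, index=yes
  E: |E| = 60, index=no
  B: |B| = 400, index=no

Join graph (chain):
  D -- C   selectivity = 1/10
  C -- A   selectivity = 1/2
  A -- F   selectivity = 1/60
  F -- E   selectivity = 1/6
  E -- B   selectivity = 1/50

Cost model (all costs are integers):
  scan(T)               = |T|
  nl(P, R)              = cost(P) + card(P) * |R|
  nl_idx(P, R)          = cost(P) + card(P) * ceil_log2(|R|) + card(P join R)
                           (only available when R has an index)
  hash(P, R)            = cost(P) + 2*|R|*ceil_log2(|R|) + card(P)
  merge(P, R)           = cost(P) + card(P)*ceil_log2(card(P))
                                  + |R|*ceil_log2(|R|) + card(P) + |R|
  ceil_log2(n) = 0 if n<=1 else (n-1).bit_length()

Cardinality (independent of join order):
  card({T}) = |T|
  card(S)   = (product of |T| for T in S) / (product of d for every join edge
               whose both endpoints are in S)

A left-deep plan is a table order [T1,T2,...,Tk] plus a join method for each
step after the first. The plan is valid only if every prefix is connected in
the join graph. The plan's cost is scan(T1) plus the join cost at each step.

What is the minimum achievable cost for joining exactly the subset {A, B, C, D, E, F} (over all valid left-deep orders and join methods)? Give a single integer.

Selinger DP over subsets of {A,B,C,D,E,F}:
  {D}: scan cost=50, card=50
  {C}: scan cost=400, card=400
  {A}: scan cost=50, card=50
  {F}: scan cost=60, card=60
  {E}: scan cost=60, card=60
  {B}: scan cost=400, card=400
  {CD}: card=2000; try (D,hash)→1400, (C,nl_idx)→2500, (C,merge)→4400, (D,merge)→4750, (C,hash)→7300, (C,nl)→20050 …(+1); best=1400 via (D,hash)
  {AC}: card=10000; try (A,hash)→1400, (C,merge)→4400, (A,merge)→4750, (C,hash)→7300, (C,nl_idx)→10500, (C,nl)→20050 …(+1); best=1400 via (A,hash)
  {AF}: card=50; try (F,nl_idx)→400, (A,hash)→720, (F,hash)→820, (F,merge)→820, (A,merge)→830, (F,nl)→3050 …(+1); best=400 via (F,nl_idx)
  {EF}: card=600; try (F,hash)→840, (E,hash)→840, (F,merge)→900, (E,merge)→900, (F,nl_idx)→1020, (F,nl)→3660 …(+1); best=840 via (F,hash)
  {BE}: card=480; try (E,hash)→1520, (B,merge)→4480, (E,merge)→4820, (B,hash)→7320, (B,nl)→24060, (E,nl)→24400; best=1520 via (E,hash)
  {ACD}: card=50000; try (A,hash)→4000, (D,hash)→12000, (A,merge)→25750, (A,nl)→101400, (D,merge)→151750, (D,nl)→501400; best=4000 via (A,hash)
  {ACF}: card=10000; try (C,merge)→4750, (C,hash)→7650, (C,nl_idx)→10850, (F,hash)→12120, (C,nl)→20400, (F,nl_idx)→71400 …(+2); best=4750 via (C,merge)
  {AEF}: card=500; try (E,hash)→1170, (E,merge)→1170, (A,hash)→2040, (E,nl)→3400, (A,merge)→7790, (A,nl)→30840; best=1170 via (E,hash)
  {BEF}: card=4800; try (F,hash)→2720, (F,merge)→6740, (B,hash)→8640, (F,nl_idx)→9200, (B,merge)→11440, (F,nl)→30320 …(+1); best=2720 via (F,hash)
  {ACDF}: card=50000; try (D,hash)→15350, (F,hash)→54720, (D,merge)→155100, (F,nl_idx)→354000, (D,nl)→504750, (F,merge)→854420 …(+1); best=15350 via (D,hash)
  {ACEF}: card=100000; try (C,hash)→8870, (C,merge)→10170, (E,hash)→15470, (C,nl_idx)→105670, (E,merge)→155170, (C,nl)→201170 …(+1); best=8870 via (C,hash)
  {ABEF}: card=4000; try (A,hash)→8120, (B,hash)→8870, (B,merge)→10170, (A,merge)→70270, (B,nl)→201170, (A,nl)→242720; best=8120 via (A,hash)
  {ACDEF}: card=500000; try (E,hash)→66070, (D,hash)→109470, (E,merge)→865770, (D,merge)→1809220, (E,nl)→3015350, (D,nl)→5008870; best=66070 via (E,hash)
  {ABCEF}: card=800000; try (C,hash)→19320, (C,merge)→64120, (B,hash)→116070, (C,nl_idx)→844120, (C,nl)→1608120, (B,merge)→1812870 …(+1); best=19320 via (C,hash)
  {ABCDEF}: card=4000000; try (B,hash)→573270, (D,hash)→819920, (B,merge)→10070070, (D,merge)→16819670, (D,nl)→40019320, (B,nl)→200066070; best=573270 via (B,hash)

573270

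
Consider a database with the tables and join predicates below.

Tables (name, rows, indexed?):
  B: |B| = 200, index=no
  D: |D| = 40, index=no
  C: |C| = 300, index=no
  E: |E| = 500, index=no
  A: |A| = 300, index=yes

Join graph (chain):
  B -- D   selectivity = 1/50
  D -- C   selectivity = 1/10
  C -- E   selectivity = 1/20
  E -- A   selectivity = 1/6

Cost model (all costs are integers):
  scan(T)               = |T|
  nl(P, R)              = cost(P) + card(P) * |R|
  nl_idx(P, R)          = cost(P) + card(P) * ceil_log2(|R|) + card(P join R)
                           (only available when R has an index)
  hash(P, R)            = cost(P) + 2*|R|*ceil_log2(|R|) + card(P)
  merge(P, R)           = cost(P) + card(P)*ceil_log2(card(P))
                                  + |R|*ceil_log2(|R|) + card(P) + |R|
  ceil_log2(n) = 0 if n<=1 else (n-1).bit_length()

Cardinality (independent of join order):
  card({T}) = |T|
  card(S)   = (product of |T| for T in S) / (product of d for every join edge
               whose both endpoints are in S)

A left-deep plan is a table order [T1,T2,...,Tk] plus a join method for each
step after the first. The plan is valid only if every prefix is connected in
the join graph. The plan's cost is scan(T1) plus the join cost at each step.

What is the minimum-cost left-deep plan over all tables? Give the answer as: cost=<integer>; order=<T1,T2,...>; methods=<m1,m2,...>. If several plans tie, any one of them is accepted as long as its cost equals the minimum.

Selinger DP (subsets sized 1..n):
  {B}: scan cost=200, card=200
  {D}: scan cost=40, card=40
  {C}: scan cost=300, card=300
  {E}: scan cost=500, card=500
  {A}: scan cost=300, card=300
  {BD}: card=160; try (D,hash)→880, (B,merge)→2120, (D,merge)→2280, (B,hash)→3280, (B,nl)→8040, (D,nl)→8200; best=880 via (D,hash)
  {CD}: card=1200; try (D,hash)→1080, (C,merge)→3320, (D,merge)→3580, (C,hash)→5480, (C,nl)→12040, (D,nl)→12300; best=1080 via (D,hash)
  {CE}: card=7500; try (C,hash)→6400, (E,merge)→8300, (C,merge)→8500, (E,hash)→9600, (E,nl)→150300, (C,nl)→150500; best=6400 via (C,hash)
  {AE}: card=25000; try (A,hash)→6400, (E,merge)→8300, (A,merge)→8500, (E,hash)→9600, (A,nl_idx)→30000, (E,nl)→150300 …(+1); best=6400 via (A,hash)
  {BCD}: card=4800; try (C,merge)→5320, (B,hash)→5480, (C,hash)→6440, (B,merge)→17280, (C,nl)→48880, (B,nl)→241080; best=5320 via (C,merge)
  {CDE}: card=30000; try (E,hash)→11280, (D,hash)→14380, (E,merge)→20480, (D,merge)→111680, (D,nl)→306400, (E,nl)→601080; best=11280 via (E,hash)
  {ACE}: card=375000; try (A,hash)→19300, (C,hash)→36800, (A,merge)→114400, (C,merge)→409400, (A,nl_idx)→448900, (A,nl)→2256400 …(+1); best=19300 via (A,hash)
  {BCDE}: card=120000; try (E,hash)→19120, (B,hash)→44480, (E,merge)→77520, (B,merge)→493080, (E,nl)→2405320, (B,nl)→6011280; best=19120 via (E,hash)
  {ACDE}: card=1500000; try (A,hash)→46680, (D,hash)→394780, (A,merge)→494280, (A,nl_idx)→1781280, (D,merge)→7519580, (A,nl)→9011280 …(+1); best=46680 via (A,hash)
  {ABCDE}: card=6000000; try (A,hash)→144520, (B,hash)→1549880, (A,merge)→2182120, (A,nl_idx)→7099120, (B,merge)→33048480, (A,nl)→36019120 …(+1); best=144520 via (A,hash)

cost=144520; order=B,D,C,E,A; methods=hash,merge,hash,hash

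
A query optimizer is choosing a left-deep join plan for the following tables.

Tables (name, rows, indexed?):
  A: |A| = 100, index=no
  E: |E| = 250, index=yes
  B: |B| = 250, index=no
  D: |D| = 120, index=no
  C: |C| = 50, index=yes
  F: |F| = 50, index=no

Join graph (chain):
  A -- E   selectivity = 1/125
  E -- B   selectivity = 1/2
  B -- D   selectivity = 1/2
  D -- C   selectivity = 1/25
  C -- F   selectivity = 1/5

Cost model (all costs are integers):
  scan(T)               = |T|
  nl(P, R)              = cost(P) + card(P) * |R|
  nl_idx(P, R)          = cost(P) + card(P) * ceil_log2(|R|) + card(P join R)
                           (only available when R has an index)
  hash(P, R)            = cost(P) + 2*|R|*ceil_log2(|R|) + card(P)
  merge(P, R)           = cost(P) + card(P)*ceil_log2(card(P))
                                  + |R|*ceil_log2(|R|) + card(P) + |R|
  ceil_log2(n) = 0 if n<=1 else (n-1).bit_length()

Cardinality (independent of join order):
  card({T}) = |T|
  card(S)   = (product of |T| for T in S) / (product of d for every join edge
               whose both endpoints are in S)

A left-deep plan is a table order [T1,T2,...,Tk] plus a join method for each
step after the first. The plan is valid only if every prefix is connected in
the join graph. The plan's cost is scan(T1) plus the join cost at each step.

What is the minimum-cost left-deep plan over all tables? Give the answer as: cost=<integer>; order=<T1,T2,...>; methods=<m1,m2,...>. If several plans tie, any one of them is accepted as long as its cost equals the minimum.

Selinger DP (subsets sized 1..n):
  {A}: scan cost=100, card=100
  {E}: scan cost=250, card=250
  {B}: scan cost=250, card=250
  {D}: scan cost=120, card=120
  {C}: scan cost=50, card=50
  {F}: scan cost=50, card=50
  {AE}: card=200; try (E,nl_idx)→1100, (A,hash)→1900, (E,merge)→3150, (A,merge)→3300, (E,hash)→4200, (E,nl)→25100 …(+1); best=1100 via (E,nl_idx)
  {BE}: card=31250; try (E,hash)→4500, (B,hash)→4500, (E,merge)→4750, (B,merge)→4750, (E,nl_idx)→33500, (E,nl)→62750 …(+1); best=4500 via (E,hash)
  {BD}: card=15000; try (D,hash)→2180, (B,merge)→3330, (D,merge)→3460, (B,hash)→4240, (B,nl)→30120, (D,nl)→30250; best=2180 via (D,hash)
  {CD}: card=240; try (C,hash)→840, (C,nl_idx)→1080, (D,merge)→1360, (C,merge)→1430, (D,hash)→1780, (D,nl)→6050 …(+1); best=840 via (C,hash)
  {CF}: card=500; try (F,hash)→700, (C,hash)→700, (F,merge)→750, (C,merge)→750, (C,nl_idx)→850, (F,nl)→2550 …(+1); best=700 via (F,hash)
  {ABE}: card=25000; try (B,merge)→5150, (B,hash)→5300, (A,hash)→37150, (B,nl)→51100, (A,merge)→505300, (A,nl)→3129500; best=5150 via (B,merge)
  {BDE}: card=1875000; try (E,hash)→21180, (D,hash)→37430, (E,merge)→229430, (D,merge)→505460, (E,nl_idx)→1997180, (E,nl)→3752180 …(+1); best=21180 via (E,hash)
  {BCD}: card=30000; try (B,hash)→5080, (B,merge)→5250, (C,hash)→17780, (B,nl)→60840, (C,nl_idx)→122180, (C,merge)→227530 …(+1); best=5080 via (B,hash)
  {CDF}: card=2400; try (F,hash)→1680, (D,hash)→2880, (F,merge)→3350, (D,merge)→6660, (F,nl)→12840, (D,nl)→60700; best=1680 via (F,hash)
  {ABDE}: card=1500000; try (D,hash)→31830, (D,merge)→406110, (A,hash)→1897580, (D,nl)→3005150, (A,merge)→41271980, (A,nl)→187521180; best=31830 via (D,hash)
  {BCDE}: card=3750000; try (E,hash)→39080, (E,merge)→487330, (C,hash)→1896780, (E,nl_idx)→3995080, (E,nl)→7505080, (C,nl_idx)→15021180 …(+2); best=39080 via (E,hash)
  {BCDF}: card=300000; try (B,hash)→8080, (B,merge)→35130, (F,hash)→35680, (F,merge)→485430, (B,nl)→601680, (F,nl)→1505080; best=8080 via (B,hash)
  {ABCDE}: card=3000000; try (C,hash)→1532430, (A,hash)→3790480, (C,nl_idx)→12031830, (C,merge)→33032180, (C,nl)→75031830, (A,merge)→86289880 …(+1); best=1532430 via (C,hash)
  {BCDEF}: card=37500000; try (E,hash)→312080, (F,hash)→3789680, (E,merge)→6010330, (E,nl_idx)→39908080, (E,nl)→75008080, (F,merge)→86289430 …(+1); best=312080 via (E,hash)
  {ABCDEF}: card=30000000; try (F,hash)→4533030, (A,hash)→37813480, (F,merge)→70532780, (F,nl)→151532430, (A,merge)→1012812880, (A,nl)→3750312080; best=4533030 via (F,hash)

cost=4533030; order=A,E,B,D,C,F; methods=nl_idx,merge,hash,hash,hash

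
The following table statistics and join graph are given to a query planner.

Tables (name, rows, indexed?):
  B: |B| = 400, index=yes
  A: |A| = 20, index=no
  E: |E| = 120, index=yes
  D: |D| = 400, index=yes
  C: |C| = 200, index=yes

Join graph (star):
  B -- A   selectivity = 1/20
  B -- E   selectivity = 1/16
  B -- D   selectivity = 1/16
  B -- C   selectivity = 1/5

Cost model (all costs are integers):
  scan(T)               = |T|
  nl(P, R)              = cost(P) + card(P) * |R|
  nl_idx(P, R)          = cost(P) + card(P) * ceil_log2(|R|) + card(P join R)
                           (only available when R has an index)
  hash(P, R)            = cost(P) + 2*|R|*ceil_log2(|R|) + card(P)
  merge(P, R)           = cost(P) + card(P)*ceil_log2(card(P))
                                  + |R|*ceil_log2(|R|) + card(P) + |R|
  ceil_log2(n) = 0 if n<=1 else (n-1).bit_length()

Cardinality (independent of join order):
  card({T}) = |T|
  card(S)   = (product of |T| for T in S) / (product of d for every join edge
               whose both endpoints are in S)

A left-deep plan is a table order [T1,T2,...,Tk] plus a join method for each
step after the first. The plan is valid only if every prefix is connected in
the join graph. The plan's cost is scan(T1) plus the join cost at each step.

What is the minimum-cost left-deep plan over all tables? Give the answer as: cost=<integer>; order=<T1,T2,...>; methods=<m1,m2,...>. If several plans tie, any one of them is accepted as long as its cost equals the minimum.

Selinger DP (subsets sized 1..n):
  {B}: scan cost=400, card=400
  {A}: scan cost=20, card=20
  {E}: scan cost=120, card=120
  {D}: scan cost=400, card=400
  {C}: scan cost=200, card=200
  {AB}: card=400; try (B,nl_idx)→600, (A,hash)→1000, (B,merge)→4140, (A,merge)→4520, (B,hash)→7240, (B,nl)→8020 …(+1); best=600 via (B,nl_idx)
  {BE}: card=3000; try (E,hash)→2480, (B,nl_idx)→4200, (B,merge)→5080, (E,merge)→5360, (E,nl_idx)→6200, (B,hash)→7440 …(+2); best=2480 via (E,hash)
  {BD}: card=10000; try (D,hash)→8000, (B,hash)→8000, (D,merge)→8400, (B,merge)→8400, (D,nl_idx)→14000, (B,nl_idx)→14000 …(+2); best=8000 via (D,hash)
  {BC}: card=16000; try (C,hash)→4000, (B,merge)→6000, (C,merge)→6200, (B,hash)→7600, (B,nl_idx)→18000, (C,nl_idx)→19600 …(+2); best=4000 via (C,hash)
  {ABE}: card=3000; try (E,hash)→2680, (E,merge)→5560, (A,hash)→5680, (E,nl_idx)→6400, (A,merge)→41600, (E,nl)→48600 …(+1); best=2680 via (E,hash)
  {ABD}: card=10000; try (D,hash)→8200, (D,merge)→8600, (D,nl_idx)→14200, (A,hash)→18200, (A,merge)→158120, (D,nl)→160600 …(+1); best=8200 via (D,hash)
  {ABC}: card=16000; try (C,hash)→4200, (C,merge)→6400, (C,nl_idx)→19800, (A,hash)→20200, (C,nl)→80600, (A,merge)→244120 …(+1); best=4200 via (C,hash)
  {BDE}: card=75000; try (D,hash)→12680, (E,hash)→19680, (D,merge)→45480, (D,nl_idx)→104480, (E,nl_idx)→153000, (E,merge)→158960 …(+2); best=12680 via (D,hash)
  {BCE}: card=120000; try (C,hash)→8680, (E,hash)→21680, (C,merge)→43280, (C,nl_idx)→146480, (E,nl_idx)→236000, (E,merge)→244960 …(+2); best=8680 via (C,hash)
  {BCD}: card=400000; try (C,hash)→21200, (D,hash)→27200, (C,merge)→159800, (D,merge)→248000, (C,nl_idx)→488000, (D,nl_idx)→548000 …(+2); best=21200 via (C,hash)
  {ABDE}: card=75000; try (D,hash)→12880, (E,hash)→19880, (D,merge)→45680, (A,hash)→87880, (D,nl_idx)→104680, (E,nl_idx)→153200 …(+5); best=12880 via (D,hash)
  {ABCE}: card=120000; try (C,hash)→8880, (E,hash)→21880, (C,merge)→43480, (A,hash)→128880, (C,nl_idx)→146680, (E,nl_idx)→236200 …(+5); best=8880 via (C,hash)
  {ABCD}: card=400000; try (C,hash)→21400, (D,hash)→27400, (C,merge)→160000, (D,merge)→248200, (A,hash)→421400, (C,nl_idx)→488200 …(+5); best=21400 via (C,hash)
  {BCDE}: card=3000000; try (C,hash)→90880, (D,hash)→135880, (E,hash)→422880, (C,merge)→1364480, (D,merge)→2172680, (C,nl_idx)→3612680 …(+6); best=90880 via (C,hash)
  {ABCDE}: card=3000000; try (C,hash)→91080, (D,hash)→136080, (E,hash)→423080, (C,merge)→1364680, (D,merge)→2172880, (A,hash)→3091080 …(+9); best=91080 via (C,hash)

cost=91080; order=A,B,E,D,C; methods=nl_idx,hash,hash,hash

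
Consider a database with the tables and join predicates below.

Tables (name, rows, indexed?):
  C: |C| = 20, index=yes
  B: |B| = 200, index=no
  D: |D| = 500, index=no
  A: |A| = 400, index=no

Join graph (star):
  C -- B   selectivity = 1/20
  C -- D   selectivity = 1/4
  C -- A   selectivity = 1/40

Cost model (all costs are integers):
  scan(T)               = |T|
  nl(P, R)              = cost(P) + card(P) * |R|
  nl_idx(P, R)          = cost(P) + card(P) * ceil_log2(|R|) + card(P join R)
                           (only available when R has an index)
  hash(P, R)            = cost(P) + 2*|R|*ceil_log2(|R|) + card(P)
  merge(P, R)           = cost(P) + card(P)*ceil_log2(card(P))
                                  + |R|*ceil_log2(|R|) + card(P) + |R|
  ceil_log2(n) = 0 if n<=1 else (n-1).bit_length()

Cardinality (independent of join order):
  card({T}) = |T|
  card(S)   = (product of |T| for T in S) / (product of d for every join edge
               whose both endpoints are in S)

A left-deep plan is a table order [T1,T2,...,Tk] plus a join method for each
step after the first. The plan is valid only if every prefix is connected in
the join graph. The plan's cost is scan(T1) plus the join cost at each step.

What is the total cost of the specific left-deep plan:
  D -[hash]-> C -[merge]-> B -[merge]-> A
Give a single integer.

step 1: scan D: cost=500, card=500
step 2: join C via hash
    card(P join C) = 500*20/(4) = 2500
    cost = 500 + 2*20*5 + 500 = 1200
step 3: join B via merge
    card(P join B) = 2500*200/(20) = 25000
    cost = 1200 + 2500*12 + 200*8 + 2500 + 200 = 35500
step 4: join A via merge
    card(P join A) = 25000*400/(40) = 250000
    cost = 35500 + 25000*15 + 400*9 + 25000 + 400 = 439500

439500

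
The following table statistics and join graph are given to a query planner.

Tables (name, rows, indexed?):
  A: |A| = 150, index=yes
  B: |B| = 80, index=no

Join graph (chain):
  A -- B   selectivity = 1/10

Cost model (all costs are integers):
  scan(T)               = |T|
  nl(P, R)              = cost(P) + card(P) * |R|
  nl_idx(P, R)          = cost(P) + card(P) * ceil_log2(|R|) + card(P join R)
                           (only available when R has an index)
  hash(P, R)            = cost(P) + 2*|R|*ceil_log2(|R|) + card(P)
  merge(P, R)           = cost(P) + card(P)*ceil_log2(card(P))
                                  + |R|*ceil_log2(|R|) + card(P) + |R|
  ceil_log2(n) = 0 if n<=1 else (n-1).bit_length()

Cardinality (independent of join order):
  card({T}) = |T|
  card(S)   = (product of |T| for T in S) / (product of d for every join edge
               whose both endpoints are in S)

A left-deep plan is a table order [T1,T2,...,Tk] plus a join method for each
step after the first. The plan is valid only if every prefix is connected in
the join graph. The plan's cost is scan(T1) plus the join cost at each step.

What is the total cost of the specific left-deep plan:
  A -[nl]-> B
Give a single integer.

step 1: scan A: cost=150, card=150
step 2: join B via nl
    card(P join B) = 150*80/(10) = 1200
    cost = 150 + 150*80 = 12150

12150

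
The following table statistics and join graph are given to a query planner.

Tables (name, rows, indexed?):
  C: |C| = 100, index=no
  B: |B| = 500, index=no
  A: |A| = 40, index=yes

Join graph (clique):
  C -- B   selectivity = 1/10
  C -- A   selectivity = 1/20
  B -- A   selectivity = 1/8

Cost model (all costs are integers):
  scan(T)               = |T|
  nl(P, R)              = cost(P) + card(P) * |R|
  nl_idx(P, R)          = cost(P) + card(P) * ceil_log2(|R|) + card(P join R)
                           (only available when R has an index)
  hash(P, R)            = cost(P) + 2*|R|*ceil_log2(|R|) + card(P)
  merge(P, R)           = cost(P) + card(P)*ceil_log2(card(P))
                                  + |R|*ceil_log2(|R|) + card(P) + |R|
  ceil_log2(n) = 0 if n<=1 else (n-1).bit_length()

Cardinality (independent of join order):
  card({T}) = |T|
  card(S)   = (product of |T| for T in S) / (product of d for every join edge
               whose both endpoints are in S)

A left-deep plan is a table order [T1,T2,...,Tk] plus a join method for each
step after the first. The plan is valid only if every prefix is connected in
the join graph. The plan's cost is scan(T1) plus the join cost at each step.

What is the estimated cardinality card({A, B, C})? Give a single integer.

Tables in S: A(40), B(500), C(100)
Edges inside S: C-B(d=10), C-A(d=20), B-A(d=8)
numerator = 40 * 500 * 100 = 2000000
denominator = 10 * 20 * 8 = 1600
card(S) = 2000000 / 1600 = 1250

1250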